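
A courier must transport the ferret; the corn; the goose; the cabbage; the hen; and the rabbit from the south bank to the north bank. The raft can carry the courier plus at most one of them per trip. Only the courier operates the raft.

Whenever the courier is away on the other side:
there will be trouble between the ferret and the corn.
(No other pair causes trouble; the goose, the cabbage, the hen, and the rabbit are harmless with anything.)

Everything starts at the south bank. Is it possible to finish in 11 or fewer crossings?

Yes

Yes — this plan uses 11 crossings (≤ 11):
1. Courier goes to the north bank with the ferret.
2. Courier goes back to the south bank alone.
3. Courier goes to the north bank with the goose.
4. Courier goes back to the south bank alone.
5. Courier goes to the north bank with the cabbage.
6. Courier goes back to the south bank alone.
7. Courier goes to the north bank with the hen.
8. Courier goes back to the south bank alone.
9. Courier goes to the north bank with the rabbit.
10. Courier goes back to the south bank alone.
11. Courier goes to the north bank with the corn.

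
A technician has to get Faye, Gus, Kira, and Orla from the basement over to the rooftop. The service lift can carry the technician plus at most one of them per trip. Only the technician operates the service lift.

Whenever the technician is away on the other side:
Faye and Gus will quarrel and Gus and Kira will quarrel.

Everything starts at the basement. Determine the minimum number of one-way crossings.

9

Counting alone: the technician can take at most 1 across per trip to the rooftop, so moving all 4 needs at least 4 loaded trips out, with a return between consecutive ones — at least 7 crossings.
The safety rule pushes this higher. Following every safe sequence of crossings, the most of the 4 that can be at the rooftop as the service lift arrives there on crossing 7 is 3 — never all 4.
So no plan with fewer than 9 crossings exists, and this one achieves 9:
1. Technician goes to the rooftop with Gus.
2. Technician goes back to the basement alone.
3. Technician goes to the rooftop with Faye.
4. Technician goes back to the basement with Gus.
5. Technician goes to the rooftop with Kira.
6. Technician goes back to the basement alone.
7. Technician goes to the rooftop with Orla.
8. Technician goes back to the basement alone.
9. Technician goes to the rooftop with Gus.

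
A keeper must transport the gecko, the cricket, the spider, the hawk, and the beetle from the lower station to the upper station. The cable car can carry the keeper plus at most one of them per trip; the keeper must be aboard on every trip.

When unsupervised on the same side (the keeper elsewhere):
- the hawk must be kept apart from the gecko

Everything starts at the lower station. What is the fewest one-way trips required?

Counting alone: the keeper can take at most 1 across per trip to the upper station, so moving all 5 needs at least 5 loaded trips out, with a return between consecutive ones — at least 9 crossings.
The plan below uses exactly 9 crossings, so it is optimal:
1. Keeper goes to the upper station with the gecko.
2. Keeper goes back to the lower station alone.
3. Keeper goes to the upper station with the cricket.
4. Keeper goes back to the lower station alone.
5. Keeper goes to the upper station with the spider.
6. Keeper goes back to the lower station alone.
7. Keeper goes to the upper station with the beetle.
8. Keeper goes back to the lower station alone.
9. Keeper goes to the upper station with the hawk.

9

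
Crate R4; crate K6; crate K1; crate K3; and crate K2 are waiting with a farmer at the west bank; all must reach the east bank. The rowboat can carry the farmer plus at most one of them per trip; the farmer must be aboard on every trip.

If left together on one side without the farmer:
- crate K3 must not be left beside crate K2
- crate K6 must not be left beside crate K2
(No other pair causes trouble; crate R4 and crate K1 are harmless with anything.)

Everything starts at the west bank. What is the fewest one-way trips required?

11

Counting alone: the farmer can take at most 1 across per trip to the east bank, so moving all 5 needs at least 5 loaded trips out, with a return between consecutive ones — at least 9 crossings.
The safety rule pushes this higher. Following every safe sequence of crossings, the most of the 5 that can be at the east bank as the rowboat arrives there on crossing 9 is 4 — never all 5.
So no plan with fewer than 11 crossings exists, and this one achieves 11:
1. Farmer goes to the east bank with crate K2.  [the west bank: crate K1, crate K3, crate K6, crate R4 | the east bank: crate K2]
2. Farmer goes back to the west bank alone.  [the west bank: crate K1, crate K3, crate K6, crate R4 | the east bank: crate K2]
3. Farmer goes to the east bank with crate R4.  [the west bank: crate K1, crate K3, crate K6 | the east bank: crate K2, crate R4]
4. Farmer goes back to the west bank alone.  [the west bank: crate K1, crate K3, crate K6 | the east bank: crate K2, crate R4]
5. Farmer goes to the east bank with crate K6.  [the west bank: crate K1, crate K3 | the east bank: crate K2, crate K6, crate R4]
6. Farmer goes back to the west bank with crate K2.  [the west bank: crate K1, crate K2, crate K3 | the east bank: crate K6, crate R4]
7. Farmer goes to the east bank with crate K3.  [the west bank: crate K1, crate K2 | the east bank: crate K3, crate K6, crate R4]
8. Farmer goes back to the west bank alone.  [the west bank: crate K1, crate K2 | the east bank: crate K3, crate K6, crate R4]
9. Farmer goes to the east bank with crate K1.  [the west bank: crate K2 | the east bank: crate K1, crate K3, crate K6, crate R4]
10. Farmer goes back to the west bank alone.  [the west bank: crate K2 | the east bank: crate K1, crate K3, crate K6, crate R4]
11. Farmer goes to the east bank with crate K2.  [the west bank: — | the east bank: crate K1, crate K2, crate K3, crate K6, crate R4]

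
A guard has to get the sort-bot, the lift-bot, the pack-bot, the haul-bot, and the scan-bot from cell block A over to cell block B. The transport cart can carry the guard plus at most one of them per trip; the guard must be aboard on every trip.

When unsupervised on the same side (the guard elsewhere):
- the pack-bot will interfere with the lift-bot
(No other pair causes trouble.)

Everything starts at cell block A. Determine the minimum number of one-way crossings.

Counting alone: the guard can take at most 1 across per trip to cell block B, so moving all 5 needs at least 5 loaded trips out, with a return between consecutive ones — at least 9 crossings.
The plan below uses exactly 9 crossings, so it is optimal:
1. Guard goes to cell block B with the lift-bot.  [cell block A: the haul-bot, the pack-bot, the scan-bot, the sort-bot | cell block B: the lift-bot]
2. Guard goes back to cell block A alone.  [cell block A: the haul-bot, the pack-bot, the scan-bot, the sort-bot | cell block B: the lift-bot]
3. Guard goes to cell block B with the sort-bot.  [cell block A: the haul-bot, the pack-bot, the scan-bot | cell block B: the lift-bot, the sort-bot]
4. Guard goes back to cell block A alone.  [cell block A: the haul-bot, the pack-bot, the scan-bot | cell block B: the lift-bot, the sort-bot]
5. Guard goes to cell block B with the haul-bot.  [cell block A: the pack-bot, the scan-bot | cell block B: the haul-bot, the lift-bot, the sort-bot]
6. Guard goes back to cell block A alone.  [cell block A: the pack-bot, the scan-bot | cell block B: the haul-bot, the lift-bot, the sort-bot]
7. Guard goes to cell block B with the scan-bot.  [cell block A: the pack-bot | cell block B: the haul-bot, the lift-bot, the scan-bot, the sort-bot]
8. Guard goes back to cell block A alone.  [cell block A: the pack-bot | cell block B: the haul-bot, the lift-bot, the scan-bot, the sort-bot]
9. Guard goes to cell block B with the pack-bot.  [cell block A: — | cell block B: the haul-bot, the lift-bot, the pack-bot, the scan-bot, the sort-bot]

9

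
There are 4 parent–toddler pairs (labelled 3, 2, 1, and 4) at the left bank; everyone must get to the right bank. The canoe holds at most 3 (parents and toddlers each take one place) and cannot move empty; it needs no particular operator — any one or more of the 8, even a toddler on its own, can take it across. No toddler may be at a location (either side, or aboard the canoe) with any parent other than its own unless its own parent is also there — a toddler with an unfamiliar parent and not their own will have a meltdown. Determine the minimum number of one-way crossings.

9

Counting alone: each trip to the right bank takes at most 3 across and each return brings at least 1 back, so after t trips out (and t−1 returns) at most 3t − (t−1) of the 8 are across; that first reaches 8 at t = 4, so at least 7 crossings are needed.
The safety rule pushes this higher. Following every safe sequence of crossings, the most of the 8 that can be at the right bank as the canoe arrives there on crossing 7 is 7 — never all 8.
So no plan with fewer than 9 crossings exists, and this one achieves 9:
1. parent 3 and toddler 3 cross → the right bank.
2. parent 3 crosses ← the left bank.
3. parent 2, parent 3, and toddler 2 cross → the right bank.
4. parent 3 and toddler 3 cross ← the left bank.
5. parent 1, parent 3, and parent 4 cross → the right bank.
6. toddler 2 crosses ← the left bank.
7. toddler 2 and toddler 3 cross → the right bank.
8. toddler 3 crosses ← the left bank.
9. toddler 1, toddler 3, and toddler 4 cross → the right bank.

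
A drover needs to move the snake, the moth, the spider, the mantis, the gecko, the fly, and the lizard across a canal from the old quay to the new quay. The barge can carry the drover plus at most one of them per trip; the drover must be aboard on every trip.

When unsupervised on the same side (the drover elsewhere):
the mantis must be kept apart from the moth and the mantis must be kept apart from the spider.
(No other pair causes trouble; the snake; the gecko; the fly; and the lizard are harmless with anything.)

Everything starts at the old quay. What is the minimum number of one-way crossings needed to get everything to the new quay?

15

Counting alone: the drover can take at most 1 across per trip to the new quay, so moving all 7 needs at least 7 loaded trips out, with a return between consecutive ones — at least 13 crossings.
The safety rule pushes this higher. Following every safe sequence of crossings, the most of the 7 that can be at the new quay as the barge arrives there on crossing 13 is 6 — never all 7.
So no plan with fewer than 15 crossings exists, and this one achieves 15:
1. Drover goes to the new quay with the mantis.  [the old quay: the fly, the gecko, the lizard, the moth, the snake, the spider | the new quay: the mantis]
2. Drover goes back to the old quay alone.  [the old quay: the fly, the gecko, the lizard, the moth, the snake, the spider | the new quay: the mantis]
3. Drover goes to the new quay with the snake.  [the old quay: the fly, the gecko, the lizard, the moth, the spider | the new quay: the mantis, the snake]
4. Drover goes back to the old quay alone.  [the old quay: the fly, the gecko, the lizard, the moth, the spider | the new quay: the mantis, the snake]
5. Drover goes to the new quay with the moth.  [the old quay: the fly, the gecko, the lizard, the spider | the new quay: the mantis, the moth, the snake]
6. Drover goes back to the old quay with the mantis.  [the old quay: the fly, the gecko, the lizard, the mantis, the spider | the new quay: the moth, the snake]
7. Drover goes to the new quay with the spider.  [the old quay: the fly, the gecko, the lizard, the mantis | the new quay: the moth, the snake, the spider]
8. Drover goes back to the old quay alone.  [the old quay: the fly, the gecko, the lizard, the mantis | the new quay: the moth, the snake, the spider]
9. Drover goes to the new quay with the gecko.  [the old quay: the fly, the lizard, the mantis | the new quay: the gecko, the moth, the snake, the spider]
10. Drover goes back to the old quay alone.  [the old quay: the fly, the lizard, the mantis | the new quay: the gecko, the moth, the snake, the spider]
11. Drover goes to the new quay with the fly.  [the old quay: the lizard, the mantis | the new quay: the fly, the gecko, the moth, the snake, the spider]
12. Drover goes back to the old quay alone.  [the old quay: the lizard, the mantis | the new quay: the fly, the gecko, the moth, the snake, the spider]
13. Drover goes to the new quay with the lizard.  [the old quay: the mantis | the new quay: the fly, the gecko, the lizard, the moth, the snake, the spider]
14. Drover goes back to the old quay alone.  [the old quay: the mantis | the new quay: the fly, the gecko, the lizard, the moth, the snake, the spider]
15. Drover goes to the new quay with the mantis.  [the old quay: — | the new quay: the fly, the gecko, the lizard, the mantis, the moth, the snake, the spider]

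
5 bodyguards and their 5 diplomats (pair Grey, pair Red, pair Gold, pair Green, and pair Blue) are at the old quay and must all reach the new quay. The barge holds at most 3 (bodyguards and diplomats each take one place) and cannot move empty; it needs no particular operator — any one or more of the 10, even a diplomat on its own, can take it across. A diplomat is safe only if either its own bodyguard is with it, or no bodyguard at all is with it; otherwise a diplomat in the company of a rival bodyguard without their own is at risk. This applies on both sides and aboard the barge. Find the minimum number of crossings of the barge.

Counting alone: each trip to the new quay takes at most 3 across and each return brings at least 1 back, so after t trips out (and t−1 returns) at most 3t − (t−1) of the 10 are across; that first reaches 10 at t = 5, so at least 9 crossings are needed.
The safety rule pushes this higher. Following every safe sequence of crossings, the most of the 10 that can be at the new quay as the barge arrives there on crossing 9 is 9 — never all 10.
So no plan with fewer than 11 crossings exists, and this one achieves 11:
1. bodyguard Grey and diplomat Grey cross → the new quay.
2. bodyguard Grey crosses ← the old quay.
3. diplomat Gold, diplomat Green, and diplomat Red cross → the new quay.
4. diplomat Grey crosses ← the old quay.
5. bodyguard Gold, bodyguard Green, and bodyguard Red cross → the new quay.
6. bodyguard Red and diplomat Red cross ← the old quay.
7. bodyguard Blue, bodyguard Grey, and bodyguard Red cross → the new quay.
8. diplomat Gold crosses ← the old quay.
9. diplomat Grey and diplomat Red cross → the new quay.
10. diplomat Grey crosses ← the old quay.
11. diplomat Blue, diplomat Gold, and diplomat Grey cross → the new quay.

11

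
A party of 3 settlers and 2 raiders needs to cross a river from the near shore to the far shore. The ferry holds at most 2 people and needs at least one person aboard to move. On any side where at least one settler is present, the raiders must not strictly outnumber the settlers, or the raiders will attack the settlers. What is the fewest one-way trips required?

Counting alone: each trip to the far shore takes at most 2 across and each return brings at least 1 back, so after t trips out (and t−1 returns) at most 2t − (t−1) of the 5 are across; that first reaches 5 at t = 4, so at least 7 crossings are needed.
The plan below uses exactly 7 crossings, so it is optimal:
1. 2 raiders → the far shore.  (the near shore: 3S 0R; the far shore: 0S 2R)
2. 1 raider ← the near shore.  (the near shore: 3S 1R; the far shore: 0S 1R)
3. 2 settlers → the far shore.  (the near shore: 1S 1R; the far shore: 2S 1R)
4. 1 settler ← the near shore.  (the near shore: 2S 1R; the far shore: 1S 1R)
5. 1 settler and 1 raider → the far shore.  (the near shore: 1S 0R; the far shore: 2S 2R)
6. 1 raider ← the near shore.  (the near shore: 1S 1R; the far shore: 2S 1R)
7. 1 settler and 1 raider → the far shore.  (the near shore: 0S 0R; the far shore: 3S 2R)

7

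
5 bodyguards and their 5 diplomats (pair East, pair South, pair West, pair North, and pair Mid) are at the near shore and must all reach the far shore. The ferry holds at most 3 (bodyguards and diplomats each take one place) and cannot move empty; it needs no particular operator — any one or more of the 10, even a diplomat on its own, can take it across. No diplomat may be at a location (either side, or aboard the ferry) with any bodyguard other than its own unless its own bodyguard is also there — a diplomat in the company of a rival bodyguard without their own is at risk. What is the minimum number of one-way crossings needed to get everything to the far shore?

11

Counting alone: each trip to the far shore takes at most 3 across and each return brings at least 1 back, so after t trips out (and t−1 returns) at most 3t − (t−1) of the 10 are across; that first reaches 10 at t = 5, so at least 9 crossings are needed.
The safety rule pushes this higher. Following every safe sequence of crossings, the most of the 10 that can be at the far shore as the ferry arrives there on crossing 9 is 9 — never all 10.
So no plan with fewer than 11 crossings exists, and this one achieves 11:
1. bodyguard East and diplomat East cross → the far shore.
2. bodyguard East crosses ← the near shore.
3. diplomat North, diplomat South, and diplomat West cross → the far shore.
4. diplomat East crosses ← the near shore.
5. bodyguard North, bodyguard South, and bodyguard West cross → the far shore.
6. bodyguard South and diplomat South cross ← the near shore.
7. bodyguard East, bodyguard Mid, and bodyguard South cross → the far shore.
8. diplomat West crosses ← the near shore.
9. diplomat East and diplomat South cross → the far shore.
10. diplomat East crosses ← the near shore.
11. diplomat East, diplomat Mid, and diplomat West cross → the far shore.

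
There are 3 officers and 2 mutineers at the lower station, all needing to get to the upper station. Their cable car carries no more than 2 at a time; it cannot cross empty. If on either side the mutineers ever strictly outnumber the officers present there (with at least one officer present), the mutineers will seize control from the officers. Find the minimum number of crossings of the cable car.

7

Counting alone: each trip to the upper station takes at most 2 across and each return brings at least 1 back, so after t trips out (and t−1 returns) at most 2t − (t−1) of the 5 are across; that first reaches 5 at t = 4, so at least 7 crossings are needed.
The plan below uses exactly 7 crossings, so it is optimal:
1. 2 mutineers → the upper station.  (the lower station: 3O 0M; the upper station: 0O 2M)
2. 1 mutineer ← the lower station.  (the lower station: 3O 1M; the upper station: 0O 1M)
3. 2 officers → the upper station.  (the lower station: 1O 1M; the upper station: 2O 1M)
4. 1 officer ← the lower station.  (the lower station: 2O 1M; the upper station: 1O 1M)
5. 1 officer and 1 mutineer → the upper station.  (the lower station: 1O 0M; the upper station: 2O 2M)
6. 1 mutineer ← the lower station.  (the lower station: 1O 1M; the upper station: 2O 1M)
7. 1 officer and 1 mutineer → the upper station.  (the lower station: 0O 0M; the upper station: 3O 2M)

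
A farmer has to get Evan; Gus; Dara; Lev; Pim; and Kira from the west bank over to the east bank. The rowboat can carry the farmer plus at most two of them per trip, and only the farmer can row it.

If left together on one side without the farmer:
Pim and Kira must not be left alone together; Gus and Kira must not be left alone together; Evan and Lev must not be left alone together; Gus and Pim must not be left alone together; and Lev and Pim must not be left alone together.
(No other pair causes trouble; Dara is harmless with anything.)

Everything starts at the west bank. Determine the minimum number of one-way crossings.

impossible

Whatever the first load, the items left behind include a forbidden pair without the farmer. No opening move is safe, so no plan exists.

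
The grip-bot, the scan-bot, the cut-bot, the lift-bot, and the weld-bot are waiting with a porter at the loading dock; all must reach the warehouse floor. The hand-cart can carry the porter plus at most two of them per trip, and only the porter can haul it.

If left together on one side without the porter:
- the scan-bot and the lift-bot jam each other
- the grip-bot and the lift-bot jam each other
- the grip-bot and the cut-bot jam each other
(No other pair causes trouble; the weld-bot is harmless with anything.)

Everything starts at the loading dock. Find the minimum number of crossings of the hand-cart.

Counting alone: the porter can take at most 2 across per trip to the warehouse floor, so moving all 5 needs at least 3 loaded trips out, with a return between consecutive ones — at least 5 crossings.
The plan below uses exactly 5 crossings, so it is optimal:
1. Porter goes to the warehouse floor with the grip-bot and the scan-bot.  [the loading dock: the cut-bot, the lift-bot, the weld-bot | the warehouse floor: the grip-bot, the scan-bot]
2. Porter goes back to the loading dock alone.  [the loading dock: the cut-bot, the lift-bot, the weld-bot | the warehouse floor: the grip-bot, the scan-bot]
3. Porter goes to the warehouse floor with the weld-bot.  [the loading dock: the cut-bot, the lift-bot | the warehouse floor: the grip-bot, the scan-bot, the weld-bot]
4. Porter goes back to the loading dock alone.  [the loading dock: the cut-bot, the lift-bot | the warehouse floor: the grip-bot, the scan-bot, the weld-bot]
5. Porter goes to the warehouse floor with the cut-bot and the lift-bot.  [the loading dock: — | the warehouse floor: the cut-bot, the grip-bot, the lift-bot, the scan-bot, the weld-bot]

5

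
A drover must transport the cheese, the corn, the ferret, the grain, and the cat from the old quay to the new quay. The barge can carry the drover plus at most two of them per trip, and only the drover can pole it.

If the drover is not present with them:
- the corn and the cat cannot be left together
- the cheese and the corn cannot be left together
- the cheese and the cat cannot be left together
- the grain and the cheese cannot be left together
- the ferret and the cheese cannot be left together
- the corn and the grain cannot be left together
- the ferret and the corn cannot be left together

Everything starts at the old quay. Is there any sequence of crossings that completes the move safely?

No

Following every safe sequence of crossings from the start, the most of the 5 that can be at the new quay as the barge arrives there on crossings 1, 3 is 2, 3 respectively; the best ever achieved is 3 of 5.
From crossing 5 on, no configuration arises that was not already reachable earlier: only 10 distinct safe configurations (who is on which side, and where the barge is) can ever be reached, none of them has everyone across, and every continuation just revisits them. So no valid plan exists.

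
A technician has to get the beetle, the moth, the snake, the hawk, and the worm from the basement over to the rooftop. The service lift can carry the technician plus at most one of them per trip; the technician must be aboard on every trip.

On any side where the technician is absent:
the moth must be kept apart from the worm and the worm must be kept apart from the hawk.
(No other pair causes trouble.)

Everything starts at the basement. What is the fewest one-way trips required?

11

Counting alone: the technician can take at most 1 across per trip to the rooftop, so moving all 5 needs at least 5 loaded trips out, with a return between consecutive ones — at least 9 crossings.
The safety rule pushes this higher. Following every safe sequence of crossings, the most of the 5 that can be at the rooftop as the service lift arrives there on crossing 9 is 4 — never all 5.
So no plan with fewer than 11 crossings exists, and this one achieves 11:
1. Technician goes to the rooftop with the worm.
2. Technician goes back to the basement alone.
3. Technician goes to the rooftop with the beetle.
4. Technician goes back to the basement alone.
5. Technician goes to the rooftop with the moth.
6. Technician goes back to the basement with the worm.
7. Technician goes to the rooftop with the hawk.
8. Technician goes back to the basement alone.
9. Technician goes to the rooftop with the snake.
10. Technician goes back to the basement alone.
11. Technician goes to the rooftop with the worm.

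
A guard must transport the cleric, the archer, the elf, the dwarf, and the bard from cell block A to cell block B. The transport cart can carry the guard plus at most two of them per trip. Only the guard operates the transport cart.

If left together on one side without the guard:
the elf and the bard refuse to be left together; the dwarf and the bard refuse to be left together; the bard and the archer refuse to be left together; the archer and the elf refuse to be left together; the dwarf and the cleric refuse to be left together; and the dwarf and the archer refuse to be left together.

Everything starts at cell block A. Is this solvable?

Whatever the first load, the items left behind include a forbidden pair without the guard. No opening move is safe, so no plan exists.

No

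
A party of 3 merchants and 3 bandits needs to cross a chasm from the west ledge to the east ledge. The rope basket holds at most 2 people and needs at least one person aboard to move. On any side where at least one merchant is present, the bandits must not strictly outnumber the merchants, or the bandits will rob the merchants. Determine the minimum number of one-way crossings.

Counting alone: each trip to the east ledge takes at most 2 across and each return brings at least 1 back, so after t trips out (and t−1 returns) at most 2t − (t−1) of the 6 are across; that first reaches 6 at t = 5, so at least 9 crossings are needed.
The safety rule pushes this higher. Following every safe sequence of crossings, the most of the 6 that can be at the east ledge as the rope basket arrives there on crossing 9 is 5 — never all 6.
So no plan with fewer than 11 crossings exists, and this one achieves 11:
1. 2 bandits → the east ledge.  (the west ledge: 3M 1B; the east ledge: 0M 2B)
2. 1 bandit ← the west ledge.  (the west ledge: 3M 2B; the east ledge: 0M 1B)
3. 2 bandits → the east ledge.  (the west ledge: 3M 0B; the east ledge: 0M 3B)
4. 1 bandit ← the west ledge.  (the west ledge: 3M 1B; the east ledge: 0M 2B)
5. 2 merchants → the east ledge.  (the west ledge: 1M 1B; the east ledge: 2M 2B)
6. 1 merchant and 1 bandit ← the west ledge.  (the west ledge: 2M 2B; the east ledge: 1M 1B)
7. 2 merchants → the east ledge.  (the west ledge: 0M 2B; the east ledge: 3M 1B)
8. 1 bandit ← the west ledge.  (the west ledge: 0M 3B; the east ledge: 3M 0B)
9. 2 bandits → the east ledge.  (the west ledge: 0M 1B; the east ledge: 3M 2B)
10. 1 bandit ← the west ledge.  (the west ledge: 0M 2B; the east ledge: 3M 1B)
11. 2 bandits → the east ledge.  (the west ledge: 0M 0B; the east ledge: 3M 3B)

11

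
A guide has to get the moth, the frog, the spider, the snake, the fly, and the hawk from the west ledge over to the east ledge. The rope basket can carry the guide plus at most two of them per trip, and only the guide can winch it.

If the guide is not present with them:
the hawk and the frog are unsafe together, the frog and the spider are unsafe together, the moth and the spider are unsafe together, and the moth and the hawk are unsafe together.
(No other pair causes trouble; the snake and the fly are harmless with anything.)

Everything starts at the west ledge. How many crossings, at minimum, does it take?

5

Counting alone: the guide can take at most 2 across per trip to the east ledge, so moving all 6 needs at least 3 loaded trips out, with a return between consecutive ones — at least 5 crossings.
The plan below uses exactly 5 crossings, so it is optimal:
1. Guide goes to the east ledge with the frog and the moth.  [the west ledge: the fly, the hawk, the snake, the spider | the east ledge: the frog, the moth]
2. Guide goes back to the west ledge alone.  [the west ledge: the fly, the hawk, the snake, the spider | the east ledge: the frog, the moth]
3. Guide goes to the east ledge with the fly and the snake.  [the west ledge: the hawk, the spider | the east ledge: the fly, the frog, the moth, the snake]
4. Guide goes back to the west ledge alone.  [the west ledge: the hawk, the spider | the east ledge: the fly, the frog, the moth, the snake]
5. Guide goes to the east ledge with the hawk and the spider.  [the west ledge: — | the east ledge: the fly, the frog, the hawk, the moth, the snake, the spider]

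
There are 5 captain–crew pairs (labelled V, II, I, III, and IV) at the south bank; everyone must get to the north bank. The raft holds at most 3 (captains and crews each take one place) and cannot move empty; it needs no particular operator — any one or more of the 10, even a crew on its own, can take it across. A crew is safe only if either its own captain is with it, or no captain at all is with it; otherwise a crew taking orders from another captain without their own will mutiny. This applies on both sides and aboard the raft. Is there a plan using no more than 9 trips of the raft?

No

Counting alone: each trip to the north bank takes at most 3 across and each return brings at least 1 back, so after t trips out (and t−1 returns) at most 3t − (t−1) of the 10 are across; that first reaches 10 at t = 5, so at least 9 crossings are needed.
The safety rule pushes this higher. Following every safe sequence of crossings, the most of the 10 that can be at the north bank as the raft arrives there on crossing 9 is 9 — never all 10.
So the move cannot be finished within 9 crossings. (The shortest complete plan takes 11:)
1. captain V and crew V cross → the north bank.
2. captain V crosses ← the south bank.
3. crew I, crew II, and crew III cross → the north bank.
4. crew V crosses ← the south bank.
5. captain I, captain II, and captain III cross → the north bank.
6. captain II and crew II cross ← the south bank.
7. captain II, captain IV, and captain V cross → the north bank.
8. crew I crosses ← the south bank.
9. crew II and crew V cross → the north bank.
10. crew V crosses ← the south bank.
11. crew I, crew IV, and crew V cross → the north bank.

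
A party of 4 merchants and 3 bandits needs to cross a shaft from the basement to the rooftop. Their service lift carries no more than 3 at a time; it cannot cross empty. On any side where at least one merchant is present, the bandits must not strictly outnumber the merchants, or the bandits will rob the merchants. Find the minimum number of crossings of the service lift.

5

Counting alone: each trip to the rooftop takes at most 3 across and each return brings at least 1 back, so after t trips out (and t−1 returns) at most 3t − (t−1) of the 7 are across; that first reaches 7 at t = 3, so at least 5 crossings are needed.
The plan below uses exactly 5 crossings, so it is optimal:
1. 3 bandits → the rooftop.  (the basement: 4M 0B; the rooftop: 0M 3B)
2. 1 bandit ← the basement.  (the basement: 4M 1B; the rooftop: 0M 2B)
3. 3 merchants → the rooftop.  (the basement: 1M 1B; the rooftop: 3M 2B)
4. 1 merchant ← the basement.  (the basement: 2M 1B; the rooftop: 2M 2B)
5. 2 merchants and 1 bandit → the rooftop.  (the basement: 0M 0B; the rooftop: 4M 3B)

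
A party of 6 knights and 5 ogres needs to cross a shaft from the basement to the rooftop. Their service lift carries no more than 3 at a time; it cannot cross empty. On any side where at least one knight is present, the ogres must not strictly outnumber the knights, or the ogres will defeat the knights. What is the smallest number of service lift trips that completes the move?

Counting alone: each trip to the rooftop takes at most 3 across and each return brings at least 1 back, so after t trips out (and t−1 returns) at most 3t − (t−1) of the 11 are across; that first reaches 11 at t = 5, so at least 9 crossings are needed.
The plan below uses exactly 9 crossings, so it is optimal:
1. 3 ogres → the rooftop.  (the basement: 6K 2O; the rooftop: 0K 3O)
2. 1 ogre ← the basement.  (the basement: 6K 3O; the rooftop: 0K 2O)
3. 3 knights → the rooftop.  (the basement: 3K 3O; the rooftop: 3K 2O)
4. 1 knight ← the basement.  (the basement: 4K 3O; the rooftop: 2K 2O)
5. 2 knights and 1 ogre → the rooftop.  (the basement: 2K 2O; the rooftop: 4K 3O)
6. 1 knight ← the basement.  (the basement: 3K 2O; the rooftop: 3K 3O)
7. 2 knights and 1 ogre → the rooftop.  (the basement: 1K 1O; the rooftop: 5K 4O)
8. 1 knight ← the basement.  (the basement: 2K 1O; the rooftop: 4K 4O)
9. 2 knights and 1 ogre → the rooftop.  (the basement: 0K 0O; the rooftop: 6K 5O)

9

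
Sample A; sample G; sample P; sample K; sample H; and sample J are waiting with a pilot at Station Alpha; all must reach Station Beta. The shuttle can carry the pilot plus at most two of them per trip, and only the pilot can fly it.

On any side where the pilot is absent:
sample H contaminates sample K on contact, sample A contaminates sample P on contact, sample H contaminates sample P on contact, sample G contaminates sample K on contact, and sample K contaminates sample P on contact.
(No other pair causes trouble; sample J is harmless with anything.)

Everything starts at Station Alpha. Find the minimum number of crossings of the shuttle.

9

Counting alone: the pilot can take at most 2 across per trip to Station Beta, so moving all 6 needs at least 3 loaded trips out, with a return between consecutive ones — at least 5 crossings.
The safety rule pushes this higher. Following every safe sequence of crossings, the most of the 6 that can be at Station Beta as the shuttle arrives there on crossings 5, 7 is 4, 5 respectively — never all 6.
So no plan with fewer than 9 crossings exists, and this one achieves 9:
1. Pilot goes to Station Beta with sample K and sample P.  [Station Alpha: sample A, sample G, sample H, sample J | Station Beta: sample K, sample P]
2. Pilot goes back to Station Alpha with sample P.  [Station Alpha: sample A, sample G, sample H, sample J, sample P | Station Beta: sample K]
3. Pilot goes to Station Beta with sample A and sample P.  [Station Alpha: sample G, sample H, sample J | Station Beta: sample A, sample K, sample P]
4. Pilot goes back to Station Alpha with sample P.  [Station Alpha: sample G, sample H, sample J, sample P | Station Beta: sample A, sample K]
5. Pilot goes to Station Beta with sample G and sample H.  [Station Alpha: sample J, sample P | Station Beta: sample A, sample G, sample H, sample K]
6. Pilot goes back to Station Alpha with sample K.  [Station Alpha: sample J, sample K, sample P | Station Beta: sample A, sample G, sample H]
7. Pilot goes to Station Beta with sample J and sample P.  [Station Alpha: sample K | Station Beta: sample A, sample G, sample H, sample J, sample P]
8. Pilot goes back to Station Alpha with sample P.  [Station Alpha: sample K, sample P | Station Beta: sample A, sample G, sample H, sample J]
9. Pilot goes to Station Beta with sample K and sample P.  [Station Alpha: — | Station Beta: sample A, sample G, sample H, sample J, sample K, sample P]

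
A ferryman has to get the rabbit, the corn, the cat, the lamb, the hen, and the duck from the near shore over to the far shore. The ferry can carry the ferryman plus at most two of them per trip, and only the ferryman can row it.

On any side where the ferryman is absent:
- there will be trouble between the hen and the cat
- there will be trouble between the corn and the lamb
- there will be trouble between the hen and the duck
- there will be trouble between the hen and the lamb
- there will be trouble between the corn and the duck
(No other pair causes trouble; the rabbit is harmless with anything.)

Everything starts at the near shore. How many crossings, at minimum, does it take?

Counting alone: the ferryman can take at most 2 across per trip to the far shore, so moving all 6 needs at least 3 loaded trips out, with a return between consecutive ones — at least 5 crossings.
The safety rule pushes this higher. Following every safe sequence of crossings, the most of the 6 that can be at the far shore as the ferry arrives there on crossing 5 is 5 — never all 6.
So no plan with fewer than 7 crossings exists, and this one achieves 7:
1. Ferryman goes to the far shore with the corn and the hen.  [the near shore: the cat, the duck, the lamb, the rabbit | the far shore: the corn, the hen]
2. Ferryman goes back to the near shore alone.  [the near shore: the cat, the duck, the lamb, the rabbit | the far shore: the corn, the hen]
3. Ferryman goes to the far shore with the cat and the rabbit.  [the near shore: the duck, the lamb | the far shore: the cat, the corn, the hen, the rabbit]
4. Ferryman goes back to the near shore with the hen.  [the near shore: the duck, the hen, the lamb | the far shore: the cat, the corn, the rabbit]
5. Ferryman goes to the far shore with the duck and the lamb.  [the near shore: the hen | the far shore: the cat, the corn, the duck, the lamb, the rabbit]
6. Ferryman goes back to the near shore with the corn.  [the near shore: the corn, the hen | the far shore: the cat, the duck, the lamb, the rabbit]
7. Ferryman goes to the far shore with the corn and the hen.  [the near shore: — | the far shore: the cat, the corn, the duck, the hen, the lamb, the rabbit]

7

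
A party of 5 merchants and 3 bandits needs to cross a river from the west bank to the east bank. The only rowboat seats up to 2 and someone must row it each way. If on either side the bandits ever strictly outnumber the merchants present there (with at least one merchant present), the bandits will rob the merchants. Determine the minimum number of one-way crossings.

Counting alone: each trip to the east bank takes at most 2 across and each return brings at least 1 back, so after t trips out (and t−1 returns) at most 2t − (t−1) of the 8 are across; that first reaches 8 at t = 7, so at least 13 crossings are needed.
The plan below uses exactly 13 crossings, so it is optimal:
1. 2 bandits → the east bank.  (the west bank: 5M 1B; the east bank: 0M 2B)
2. 1 bandit ← the west bank.  (the west bank: 5M 2B; the east bank: 0M 1B)
3. 2 bandits → the east bank.  (the west bank: 5M 0B; the east bank: 0M 3B)
4. 1 bandit ← the west bank.  (the west bank: 5M 1B; the east bank: 0M 2B)
5. 2 merchants → the east bank.  (the west bank: 3M 1B; the east bank: 2M 2B)
6. 1 bandit ← the west bank.  (the west bank: 3M 2B; the east bank: 2M 1B)
7. 1 merchant and 1 bandit → the east bank.  (the west bank: 2M 1B; the east bank: 3M 2B)
8. 1 bandit ← the west bank.  (the west bank: 2M 2B; the east bank: 3M 1B)
9. 2 bandits → the east bank.  (the west bank: 2M 0B; the east bank: 3M 3B)
10. 1 bandit ← the west bank.  (the west bank: 2M 1B; the east bank: 3M 2B)
11. 1 merchant and 1 bandit → the east bank.  (the west bank: 1M 0B; the east bank: 4M 3B)
12. 1 bandit ← the west bank.  (the west bank: 1M 1B; the east bank: 4M 2B)
13. 1 merchant and 1 bandit → the east bank.  (the west bank: 0M 0B; the east bank: 5M 3B)

13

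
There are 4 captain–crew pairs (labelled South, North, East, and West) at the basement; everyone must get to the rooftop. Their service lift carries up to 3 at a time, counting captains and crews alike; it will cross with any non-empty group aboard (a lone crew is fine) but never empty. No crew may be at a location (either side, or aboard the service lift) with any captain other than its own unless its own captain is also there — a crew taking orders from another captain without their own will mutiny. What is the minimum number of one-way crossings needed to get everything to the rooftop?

Counting alone: each trip to the rooftop takes at most 3 across and each return brings at least 1 back, so after t trips out (and t−1 returns) at most 3t − (t−1) of the 8 are across; that first reaches 8 at t = 4, so at least 7 crossings are needed.
The safety rule pushes this higher. Following every safe sequence of crossings, the most of the 8 that can be at the rooftop as the service lift arrives there on crossing 7 is 7 — never all 8.
So no plan with fewer than 9 crossings exists, and this one achieves 9:
1. captain South and crew South cross → the rooftop.
2. captain South crosses ← the basement.
3. captain North, captain South, and crew North cross → the rooftop.
4. captain South and crew South cross ← the basement.
5. captain East, captain South, and captain West cross → the rooftop.
6. crew North crosses ← the basement.
7. crew North and crew South cross → the rooftop.
8. crew South crosses ← the basement.
9. crew East, crew South, and crew West cross → the rooftop.

9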